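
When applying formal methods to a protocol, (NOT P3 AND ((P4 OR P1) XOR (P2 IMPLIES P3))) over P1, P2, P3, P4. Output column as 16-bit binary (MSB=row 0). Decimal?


Formula: (NOT P3 AND ((P4 OR P1) XOR (P2 IMPLIES P3))) over P1, P2, P3, P4 (16 rows)
Evaluate each row (bits = P1,P2,P3,P4, MSB first):
  row 0 [0000]: (NOT 0 AND ((0 OR 0) XOR (0 IMPLIES 0))) -> 1
  row 1 [0001]: (NOT 0 AND ((1 OR 0) XOR (0 IMPLIES 0))) -> 0
  row 2 [0010]: (NOT 1 AND ((0 OR 0) XOR (0 IMPLIES 1))) -> 0
  row 3 [0011]: (NOT 1 AND ((1 OR 0) XOR (0 IMPLIES 1))) -> 0
  row 4 [0100]: (NOT 0 AND ((0 OR 0) XOR (1 IMPLIES 0))) -> 0
  row 5 [0101]: (NOT 0 AND ((1 OR 0) XOR (1 IMPLIES 0))) -> 1
  row 6 [0110]: (NOT 1 AND ((0 OR 0) XOR (1 IMPLIES 1))) -> 0
  row 7 [0111]: (NOT 1 AND ((1 OR 0) XOR (1 IMPLIES 1))) -> 0
  row 8 [1000]: (NOT 0 AND ((0 OR 1) XOR (0 IMPLIES 0))) -> 0
  row 9 [1001]: (NOT 0 AND ((1 OR 1) XOR (0 IMPLIES 0))) -> 0
  row 10 [1010]: (NOT 1 AND ((0 OR 1) XOR (0 IMPLIES 1))) -> 0
  row 11 [1011]: (NOT 1 AND ((1 OR 1) XOR (0 IMPLIES 1))) -> 0
  row 12 [1100]: (NOT 0 AND ((0 OR 1) XOR (1 IMPLIES 0))) -> 1
  row 13 [1101]: (NOT 0 AND ((1 OR 1) XOR (1 IMPLIES 0))) -> 1
  row 14 [1110]: (NOT 1 AND ((0 OR 1) XOR (1 IMPLIES 1))) -> 0
  row 15 [1111]: (NOT 1 AND ((1 OR 1) XOR (1 IMPLIES 1))) -> 0
Full result column, 4 rows per line (P1,P2 fixed per line; P3,P4 runs 00..11 left to right):
  rows 0-3 [P1,P2=00]: 1000  = hex 8
  rows 4-7 [P1,P2=01]: 0100  = hex 4
  rows 8-11 [P1,P2=10]: 0000  = hex 0
  rows 12-15 [P1,P2=11]: 1100  = hex C
Output column (row 0 .. row 15) = 1000010000001100
Output column grouped in 4s = 1000 0100 0000 1100 = 0x840C
Convert to decimal digit by digit (value = value*16 + digit):
  8 -> 8
  8*16 + 4 = 132
  132*16 + 0 = 2112
  2112*16 + 12 (C) = 33804
Decimal = 33804

33804


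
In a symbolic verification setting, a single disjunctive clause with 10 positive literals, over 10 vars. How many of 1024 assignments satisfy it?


Step 1: Total=2^10=1024
Step 2: Unsat when all 10 false: 2^0=1
Step 3: Sat=1024-1=1023

1023


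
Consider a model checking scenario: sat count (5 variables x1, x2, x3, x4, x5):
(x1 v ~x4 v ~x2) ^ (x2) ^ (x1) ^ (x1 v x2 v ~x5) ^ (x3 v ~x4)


CNF with 5 clauses over 5 vars (32 assignments).
An assignment satisfies CNF iff every clause has >=1 true literal.
Check each row (bits = x1,x2,x3,x4,x5; clause T/F shown):
  row 0 [00000]: clauses=TFFTT -> 0
  row 1 [00001]: clauses=TFFFT -> 0
  row 2 [00010]: clauses=TFFTF -> 0
  row 3 [00011]: clauses=TFFFF -> 0
  row 4 [00100]: clauses=TFFTT -> 0
  row 5 [00101]: clauses=TFFFT -> 0
  row 6 [00110]: clauses=TFFTT -> 0
  row 7 [00111]: clauses=TFFFT -> 0
  row 8 [01000]: clauses=TTFTT -> 0
  row 9 [01001]: clauses=TTFTT -> 0
  row 10 [01010]: clauses=FTFTF -> 0
  row 11 [01011]: clauses=FTFTF -> 0
  row 12 [01100]: clauses=TTFTT -> 0
  row 13 [01101]: clauses=TTFTT -> 0
  row 14 [01110]: clauses=FTFTT -> 0
  row 15 [01111]: clauses=FTFTT -> 0
  row 16 [10000]: clauses=TFTTT -> 0
  row 17 [10001]: clauses=TFTTT -> 0
  row 18 [10010]: clauses=TFTTF -> 0
  row 19 [10011]: clauses=TFTTF -> 0
  row 20 [10100]: clauses=TFTTT -> 0
  row 21 [10101]: clauses=TFTTT -> 0
  row 22 [10110]: clauses=TFTTT -> 0
  row 23 [10111]: clauses=TFTTT -> 0
  row 24 [11000]: clauses=TTTTT -> 1
  row 25 [11001]: clauses=TTTTT -> 1
  row 26 [11010]: clauses=TTTTF -> 0
  row 27 [11011]: clauses=TTTTF -> 0
  row 28 [11100]: clauses=TTTTT -> 1
  row 29 [11101]: clauses=TTTTT -> 1
  row 30 [11110]: clauses=TTTTT -> 1
  row 31 [11111]: clauses=TTTTT -> 1
Full result column, 8 rows per line (x1,x2 fixed per line; x3,x4,x5 runs 000..111 left to right):
  rows 0-7 [x1,x2=00]: 00000000  (ones: 0)
  rows 8-15 [x1,x2=01]: 00000000  (ones: 0)
  rows 16-23 [x1,x2=10]: 00000000  (ones: 0)
  rows 24-31 [x1,x2=11]: 11001111  (ones: 6)
Satisfying assignments = 0+0+0+6 = 6

6


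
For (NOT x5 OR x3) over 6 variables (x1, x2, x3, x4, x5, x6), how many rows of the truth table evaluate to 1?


Formula: (NOT x5 OR x3) over 6 vars (64 rows)
Evaluate each row (x1, x2, x3, x4, x5, x6 as bits, MSB first):
  row 0 [000000]: (NOT 0 OR 0) -> 1
  row 1 [000001]: (NOT 0 OR 0) -> 1
  row 2 [000010]: (NOT 1 OR 0) -> 0
  row 3 [000011]: (NOT 1 OR 0) -> 0
  row 4 [000100]: (NOT 0 OR 0) -> 1
  (every remaining row is evaluated the same way; all 64 results are listed next)
Full result column, 8 rows per line (x1,x2,x3 fixed per line; x4,x5,x6 runs 000..111 left to right):
  rows 0-7 [x1,x2,x3=000]: 11001100  (ones: 4)
  rows 8-15 [x1,x2,x3=001]: 11111111  (ones: 8)
  rows 16-23 [x1,x2,x3=010]: 11001100  (ones: 4)
  rows 24-31 [x1,x2,x3=011]: 11111111  (ones: 8)
  rows 32-39 [x1,x2,x3=100]: 11001100  (ones: 4)
  rows 40-47 [x1,x2,x3=101]: 11111111  (ones: 8)
  rows 48-55 [x1,x2,x3=110]: 11001100  (ones: 4)
  rows 56-63 [x1,x2,x3=111]: 11111111  (ones: 8)
Count of 1-rows = 4+8+4+8+4+8+4+8 = 48

48


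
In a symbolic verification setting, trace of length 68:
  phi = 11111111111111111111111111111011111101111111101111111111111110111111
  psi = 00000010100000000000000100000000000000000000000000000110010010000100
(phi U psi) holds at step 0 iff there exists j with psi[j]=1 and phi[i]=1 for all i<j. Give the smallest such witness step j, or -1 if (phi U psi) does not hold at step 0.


(phi U psi) at 0: need smallest j with psi[j]=1 and phi[i]=1 for all i in [0,j).
Scan from step 0:
  step 0: phi=1, psi=0 -> continue
  step 1: phi=1, psi=0 -> continue
  step 2: phi=1, psi=0 -> continue
  step 3: phi=1, psi=0 -> continue
  step 6: psi=1 and phi held for [0,6) -> witness found
Witness step = 6

6


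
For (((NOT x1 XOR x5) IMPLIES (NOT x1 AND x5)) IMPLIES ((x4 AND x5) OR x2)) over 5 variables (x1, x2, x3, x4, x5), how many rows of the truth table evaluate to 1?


Formula: (((NOT x1 XOR x5) IMPLIES (NOT x1 AND x5)) IMPLIES ((x4 AND x5) OR x2)) over 5 vars (32 rows)
Evaluate each row (x1, x2, x3, x4, x5 as bits, MSB first):
  row 0 [00000]: (((NOT 0 XOR 0) IMPLIES (NOT 0 AND 0)) IMPLIES ((0 AND 0) OR 0)) -> 1
  row 1 [00001]: (((NOT 0 XOR 1) IMPLIES (NOT 0 AND 1)) IMPLIES ((0 AND 1) OR 0)) -> 0
  row 2 [00010]: (((NOT 0 XOR 0) IMPLIES (NOT 0 AND 0)) IMPLIES ((1 AND 0) OR 0)) -> 1
  row 3 [00011]: (((NOT 0 XOR 1) IMPLIES (NOT 0 AND 1)) IMPLIES ((1 AND 1) OR 0)) -> 1
  row 4 [00100]: (((NOT 0 XOR 0) IMPLIES (NOT 0 AND 0)) IMPLIES ((0 AND 0) OR 0)) -> 1
  row 5 [00101]: (((NOT 0 XOR 1) IMPLIES (NOT 0 AND 1)) IMPLIES ((0 AND 1) OR 0)) -> 0
  row 6 [00110]: (((NOT 0 XOR 0) IMPLIES (NOT 0 AND 0)) IMPLIES ((1 AND 0) OR 0)) -> 1
  row 7 [00111]: (((NOT 0 XOR 1) IMPLIES (NOT 0 AND 1)) IMPLIES ((1 AND 1) OR 0)) -> 1
  row 8 [01000]: (((NOT 0 XOR 0) IMPLIES (NOT 0 AND 0)) IMPLIES ((0 AND 0) OR 1)) -> 1
  row 9 [01001]: (((NOT 0 XOR 1) IMPLIES (NOT 0 AND 1)) IMPLIES ((0 AND 1) OR 1)) -> 1
  row 10 [01010]: (((NOT 0 XOR 0) IMPLIES (NOT 0 AND 0)) IMPLIES ((1 AND 0) OR 1)) -> 1
  row 11 [01011]: (((NOT 0 XOR 1) IMPLIES (NOT 0 AND 1)) IMPLIES ((1 AND 1) OR 1)) -> 1
  row 12 [01100]: (((NOT 0 XOR 0) IMPLIES (NOT 0 AND 0)) IMPLIES ((0 AND 0) OR 1)) -> 1
  row 13 [01101]: (((NOT 0 XOR 1) IMPLIES (NOT 0 AND 1)) IMPLIES ((0 AND 1) OR 1)) -> 1
  row 14 [01110]: (((NOT 0 XOR 0) IMPLIES (NOT 0 AND 0)) IMPLIES ((1 AND 0) OR 1)) -> 1
  row 15 [01111]: (((NOT 0 XOR 1) IMPLIES (NOT 0 AND 1)) IMPLIES ((1 AND 1) OR 1)) -> 1
  row 16 [10000]: (((NOT 1 XOR 0) IMPLIES (NOT 1 AND 0)) IMPLIES ((0 AND 0) OR 0)) -> 0
  row 17 [10001]: (((NOT 1 XOR 1) IMPLIES (NOT 1 AND 1)) IMPLIES ((0 AND 1) OR 0)) -> 1
  row 18 [10010]: (((NOT 1 XOR 0) IMPLIES (NOT 1 AND 0)) IMPLIES ((1 AND 0) OR 0)) -> 0
  row 19 [10011]: (((NOT 1 XOR 1) IMPLIES (NOT 1 AND 1)) IMPLIES ((1 AND 1) OR 0)) -> 1
  row 20 [10100]: (((NOT 1 XOR 0) IMPLIES (NOT 1 AND 0)) IMPLIES ((0 AND 0) OR 0)) -> 0
  row 21 [10101]: (((NOT 1 XOR 1) IMPLIES (NOT 1 AND 1)) IMPLIES ((0 AND 1) OR 0)) -> 1
  row 22 [10110]: (((NOT 1 XOR 0) IMPLIES (NOT 1 AND 0)) IMPLIES ((1 AND 0) OR 0)) -> 0
  row 23 [10111]: (((NOT 1 XOR 1) IMPLIES (NOT 1 AND 1)) IMPLIES ((1 AND 1) OR 0)) -> 1
  row 24 [11000]: (((NOT 1 XOR 0) IMPLIES (NOT 1 AND 0)) IMPLIES ((0 AND 0) OR 1)) -> 1
  row 25 [11001]: (((NOT 1 XOR 1) IMPLIES (NOT 1 AND 1)) IMPLIES ((0 AND 1) OR 1)) -> 1
  row 26 [11010]: (((NOT 1 XOR 0) IMPLIES (NOT 1 AND 0)) IMPLIES ((1 AND 0) OR 1)) -> 1
  row 27 [11011]: (((NOT 1 XOR 1) IMPLIES (NOT 1 AND 1)) IMPLIES ((1 AND 1) OR 1)) -> 1
  row 28 [11100]: (((NOT 1 XOR 0) IMPLIES (NOT 1 AND 0)) IMPLIES ((0 AND 0) OR 1)) -> 1
  row 29 [11101]: (((NOT 1 XOR 1) IMPLIES (NOT 1 AND 1)) IMPLIES ((0 AND 1) OR 1)) -> 1
  row 30 [11110]: (((NOT 1 XOR 0) IMPLIES (NOT 1 AND 0)) IMPLIES ((1 AND 0) OR 1)) -> 1
  row 31 [11111]: (((NOT 1 XOR 1) IMPLIES (NOT 1 AND 1)) IMPLIES ((1 AND 1) OR 1)) -> 1
Full result column, 8 rows per line (x1,x2 fixed per line; x3,x4,x5 runs 000..111 left to right):
  rows 0-7 [x1,x2=00]: 10111011  (ones: 6)
  rows 8-15 [x1,x2=01]: 11111111  (ones: 8)
  rows 16-23 [x1,x2=10]: 01010101  (ones: 4)
  rows 24-31 [x1,x2=11]: 11111111  (ones: 8)
Count of 1-rows = 6+8+4+8 = 26

26


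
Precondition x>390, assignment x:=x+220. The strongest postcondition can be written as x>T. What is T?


Formula: sp(P, x:=E) = exists old_x. (x = E[old_x/x]) AND P[old_x/x] (old_x is the value of x before the assignment; eliminate old_x by solving x = E[old_x/x] for old_x)
Step 1: Precondition P: x>390, i.e. old_x > 390
Step 2: Assignment gives x = old_x + 220, so old_x = x - 220
Step 3: Substitute into P: x - 220 > 390
Step 4: Simplify: x > 390+220 = 610

610


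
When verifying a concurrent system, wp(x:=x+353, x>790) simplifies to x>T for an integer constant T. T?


Formula: wp(x:=E, P) = P[E/x] (substitute E for x in postcondition)
Step 1: Postcondition: x>790
Step 2: Substitute x+353 for x: x+353>790
Step 3: Solve for x: x > 790-353 = 437

437


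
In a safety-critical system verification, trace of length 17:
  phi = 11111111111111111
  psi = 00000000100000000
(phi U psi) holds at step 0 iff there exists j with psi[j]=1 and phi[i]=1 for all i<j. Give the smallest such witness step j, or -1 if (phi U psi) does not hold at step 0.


(phi U psi) at 0: need smallest j with psi[j]=1 and phi[i]=1 for all i in [0,j).
Scan from step 0:
  step 0: phi=1, psi=0 -> continue
  step 1: phi=1, psi=0 -> continue
  step 2: phi=1, psi=0 -> continue
  step 3: phi=1, psi=0 -> continue
  step 8: psi=1 and phi held for [0,8) -> witness found
Witness step = 8

8


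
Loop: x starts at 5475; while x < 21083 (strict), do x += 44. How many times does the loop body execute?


Step 1: x goes from 5475 toward 21083 by 44; the body runs while x<21083, so iterations = ceil((bound-start)/step)
Step 2: Distance=15608
Step 3: ceil(15608/44)=355

355


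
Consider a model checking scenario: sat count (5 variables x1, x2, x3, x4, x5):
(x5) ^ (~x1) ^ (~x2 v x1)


CNF with 3 clauses over 5 vars (32 assignments).
An assignment satisfies CNF iff every clause has >=1 true literal.
Check each row (bits = x1,x2,x3,x4,x5; clause T/F shown):
  row 0 [00000]: clauses=FTT -> 0
  row 1 [00001]: clauses=TTT -> 1
  row 2 [00010]: clauses=FTT -> 0
  row 3 [00011]: clauses=TTT -> 1
  row 4 [00100]: clauses=FTT -> 0
  row 5 [00101]: clauses=TTT -> 1
  row 6 [00110]: clauses=FTT -> 0
  row 7 [00111]: clauses=TTT -> 1
  row 8 [01000]: clauses=FTF -> 0
  row 9 [01001]: clauses=TTF -> 0
  row 10 [01010]: clauses=FTF -> 0
  row 11 [01011]: clauses=TTF -> 0
  row 12 [01100]: clauses=FTF -> 0
  row 13 [01101]: clauses=TTF -> 0
  row 14 [01110]: clauses=FTF -> 0
  row 15 [01111]: clauses=TTF -> 0
  row 16 [10000]: clauses=FFT -> 0
  row 17 [10001]: clauses=TFT -> 0
  row 18 [10010]: clauses=FFT -> 0
  row 19 [10011]: clauses=TFT -> 0
  row 20 [10100]: clauses=FFT -> 0
  row 21 [10101]: clauses=TFT -> 0
  row 22 [10110]: clauses=FFT -> 0
  row 23 [10111]: clauses=TFT -> 0
  row 24 [11000]: clauses=FFT -> 0
  row 25 [11001]: clauses=TFT -> 0
  row 26 [11010]: clauses=FFT -> 0
  row 27 [11011]: clauses=TFT -> 0
  row 28 [11100]: clauses=FFT -> 0
  row 29 [11101]: clauses=TFT -> 0
  row 30 [11110]: clauses=FFT -> 0
  row 31 [11111]: clauses=TFT -> 0
Full result column, 8 rows per line (x1,x2 fixed per line; x3,x4,x5 runs 000..111 left to right):
  rows 0-7 [x1,x2=00]: 01010101  (ones: 4)
  rows 8-15 [x1,x2=01]: 00000000  (ones: 0)
  rows 16-23 [x1,x2=10]: 00000000  (ones: 0)
  rows 24-31 [x1,x2=11]: 00000000  (ones: 0)
Satisfying assignments = 4+0+0+0 = 4

4


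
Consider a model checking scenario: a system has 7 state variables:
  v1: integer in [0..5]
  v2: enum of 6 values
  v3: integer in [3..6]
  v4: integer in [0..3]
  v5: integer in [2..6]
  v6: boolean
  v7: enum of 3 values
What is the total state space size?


State space = product of domain sizes of all variables.
Domain sizes:
  v1 (integer in [0..5]): 6
  v2 (enum of 6 values): 6
  v3 (integer in [3..6]): 4
  v4 (integer in [0..3]): 4
  v5 (integer in [2..6]): 5
  v6 (boolean): 2
  v7 (enum of 3 values): 3
Product = 6 * 6 * 4 * 4 * 5 * 2 * 3 = 17280

17280


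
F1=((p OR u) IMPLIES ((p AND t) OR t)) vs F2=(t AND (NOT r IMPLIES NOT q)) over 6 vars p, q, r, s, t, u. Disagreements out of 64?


F1 = ((p OR u) IMPLIES ((p AND t) OR t))
F2 = (t AND (NOT r IMPLIES NOT q))
Evaluate both on each of 64 rows (bits = p,q,r,s,t,u):
  row 0 [000000]: F1=1 F2=0 (differ) -> 1
  row 1 [000001]: F1=0 F2=0 -> 0
  row 2 [000010]: F1=1 F2=1 -> 0
  row 3 [000011]: F1=1 F2=1 -> 0
  row 4 [000100]: F1=1 F2=0 (differ) -> 1
  (every remaining row is evaluated the same way; all 64 results are listed next)
Full result column, 8 rows per line (p,q,r fixed per line; s,t,u runs 000..111 left to right):
  rows 0-7 [p,q,r=000]: 10001000  (ones: 2)
  rows 8-15 [p,q,r=001]: 10001000  (ones: 2)
  rows 16-23 [p,q,r=010]: 10111011  (ones: 6)
  rows 24-31 [p,q,r=011]: 10001000  (ones: 2)
  rows 32-39 [p,q,r=100]: 00000000  (ones: 0)
  rows 40-47 [p,q,r=101]: 00000000  (ones: 0)
  rows 48-55 [p,q,r=110]: 00110011  (ones: 4)
  rows 56-63 [p,q,r=111]: 00000000  (ones: 0)
Disagreements = 2+2+6+2+0+0+4+0 = 16

16


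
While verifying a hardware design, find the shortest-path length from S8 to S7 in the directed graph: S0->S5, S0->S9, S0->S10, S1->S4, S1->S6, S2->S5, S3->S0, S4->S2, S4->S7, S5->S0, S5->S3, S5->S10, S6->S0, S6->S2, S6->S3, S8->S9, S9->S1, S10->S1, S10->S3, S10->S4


BFS layer-by-layer from S8:
  dist 0: {S8}
  dist 1: {S9}
  dist 2: {S1}
  dist 3: {S4, S6}
  dist 4: {S0, S2, S3, S7}
  -> S7 reached at distance 4
Shortest path length = 4

4


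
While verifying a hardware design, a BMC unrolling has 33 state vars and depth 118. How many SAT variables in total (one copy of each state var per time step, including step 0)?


BMC unrolls to depth k, creating one copy of each state var for steps 0..k.
Step count = 118 + 1 = 119 (steps 0 through 118)
Vars per step = 33
Total = 33 * 119 = 3927

3927


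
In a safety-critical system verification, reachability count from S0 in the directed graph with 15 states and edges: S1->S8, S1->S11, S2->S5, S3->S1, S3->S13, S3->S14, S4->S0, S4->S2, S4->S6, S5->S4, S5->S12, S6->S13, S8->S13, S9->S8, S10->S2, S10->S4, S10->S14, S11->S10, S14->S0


BFS from S0:
  layer 0: {S0}
Reachable set: {S0}
Count = 1

1


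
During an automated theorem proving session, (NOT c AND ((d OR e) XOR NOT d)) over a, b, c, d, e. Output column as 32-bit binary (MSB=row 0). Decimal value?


Formula: (NOT c AND ((d OR e) XOR NOT d)) over a, b, c, d, e (32 rows)
Evaluate each row (bits = a,b,c,d,e, MSB first):
  row 0 [00000]: (NOT 0 AND ((0 OR 0) XOR NOT 0)) -> 1
  row 1 [00001]: (NOT 0 AND ((0 OR 1) XOR NOT 0)) -> 0
  row 2 [00010]: (NOT 0 AND ((1 OR 0) XOR NOT 1)) -> 1
  row 3 [00011]: (NOT 0 AND ((1 OR 1) XOR NOT 1)) -> 1
  row 4 [00100]: (NOT 1 AND ((0 OR 0) XOR NOT 0)) -> 0
  row 5 [00101]: (NOT 1 AND ((0 OR 1) XOR NOT 0)) -> 0
  row 6 [00110]: (NOT 1 AND ((1 OR 0) XOR NOT 1)) -> 0
  row 7 [00111]: (NOT 1 AND ((1 OR 1) XOR NOT 1)) -> 0
  row 8 [01000]: (NOT 0 AND ((0 OR 0) XOR NOT 0)) -> 1
  row 9 [01001]: (NOT 0 AND ((0 OR 1) XOR NOT 0)) -> 0
  row 10 [01010]: (NOT 0 AND ((1 OR 0) XOR NOT 1)) -> 1
  row 11 [01011]: (NOT 0 AND ((1 OR 1) XOR NOT 1)) -> 1
  row 12 [01100]: (NOT 1 AND ((0 OR 0) XOR NOT 0)) -> 0
  row 13 [01101]: (NOT 1 AND ((0 OR 1) XOR NOT 0)) -> 0
  row 14 [01110]: (NOT 1 AND ((1 OR 0) XOR NOT 1)) -> 0
  row 15 [01111]: (NOT 1 AND ((1 OR 1) XOR NOT 1)) -> 0
  row 16 [10000]: (NOT 0 AND ((0 OR 0) XOR NOT 0)) -> 1
  row 17 [10001]: (NOT 0 AND ((0 OR 1) XOR NOT 0)) -> 0
  row 18 [10010]: (NOT 0 AND ((1 OR 0) XOR NOT 1)) -> 1
  row 19 [10011]: (NOT 0 AND ((1 OR 1) XOR NOT 1)) -> 1
  row 20 [10100]: (NOT 1 AND ((0 OR 0) XOR NOT 0)) -> 0
  row 21 [10101]: (NOT 1 AND ((0 OR 1) XOR NOT 0)) -> 0
  row 22 [10110]: (NOT 1 AND ((1 OR 0) XOR NOT 1)) -> 0
  row 23 [10111]: (NOT 1 AND ((1 OR 1) XOR NOT 1)) -> 0
  row 24 [11000]: (NOT 0 AND ((0 OR 0) XOR NOT 0)) -> 1
  row 25 [11001]: (NOT 0 AND ((0 OR 1) XOR NOT 0)) -> 0
  row 26 [11010]: (NOT 0 AND ((1 OR 0) XOR NOT 1)) -> 1
  row 27 [11011]: (NOT 0 AND ((1 OR 1) XOR NOT 1)) -> 1
  row 28 [11100]: (NOT 1 AND ((0 OR 0) XOR NOT 0)) -> 0
  row 29 [11101]: (NOT 1 AND ((0 OR 1) XOR NOT 0)) -> 0
  row 30 [11110]: (NOT 1 AND ((1 OR 0) XOR NOT 1)) -> 0
  row 31 [11111]: (NOT 1 AND ((1 OR 1) XOR NOT 1)) -> 0
Full result column, 4 rows per line (a,b,c fixed per line; d,e runs 00..11 left to right):
  rows 0-3 [a,b,c=000]: 1011  = hex B
  rows 4-7 [a,b,c=001]: 0000  = hex 0
  rows 8-11 [a,b,c=010]: 1011  = hex B
  rows 12-15 [a,b,c=011]: 0000  = hex 0
  rows 16-19 [a,b,c=100]: 1011  = hex B
  rows 20-23 [a,b,c=101]: 0000  = hex 0
  rows 24-27 [a,b,c=110]: 1011  = hex B
  rows 28-31 [a,b,c=111]: 0000  = hex 0
Output column (row 0 .. row 31) = 10110000101100001011000010110000
Output column grouped in 4s = 1011 0000 1011 0000 1011 0000 1011 0000 = 0xB0B0B0B0
Convert to decimal digit by digit (value = value*16 + digit):
  B -> 11
  11*16 + 0 = 176
  176*16 + 11 (B) = 2827
  2827*16 + 0 = 45232
  45232*16 + 11 (B) = 723723
  723723*16 + 0 = 11579568
  11579568*16 + 11 (B) = 185273099
  185273099*16 + 0 = 2964369584
Decimal = 2964369584

2964369584


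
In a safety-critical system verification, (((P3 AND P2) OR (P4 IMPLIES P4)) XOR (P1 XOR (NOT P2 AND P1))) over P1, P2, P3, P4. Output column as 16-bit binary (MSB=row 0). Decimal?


Formula: (((P3 AND P2) OR (P4 IMPLIES P4)) XOR (P1 XOR (NOT P2 AND P1))) over P1, P2, P3, P4 (16 rows)
Evaluate each row (bits = P1,P2,P3,P4, MSB first):
  row 0 [0000]: (((0 AND 0) OR (0 IMPLIES 0)) XOR (0 XOR (NOT 0 AND 0))) -> 1
  row 1 [0001]: (((0 AND 0) OR (1 IMPLIES 1)) XOR (0 XOR (NOT 0 AND 0))) -> 1
  row 2 [0010]: (((1 AND 0) OR (0 IMPLIES 0)) XOR (0 XOR (NOT 0 AND 0))) -> 1
  row 3 [0011]: (((1 AND 0) OR (1 IMPLIES 1)) XOR (0 XOR (NOT 0 AND 0))) -> 1
  row 4 [0100]: (((0 AND 1) OR (0 IMPLIES 0)) XOR (0 XOR (NOT 1 AND 0))) -> 1
  row 5 [0101]: (((0 AND 1) OR (1 IMPLIES 1)) XOR (0 XOR (NOT 1 AND 0))) -> 1
  row 6 [0110]: (((1 AND 1) OR (0 IMPLIES 0)) XOR (0 XOR (NOT 1 AND 0))) -> 1
  row 7 [0111]: (((1 AND 1) OR (1 IMPLIES 1)) XOR (0 XOR (NOT 1 AND 0))) -> 1
  row 8 [1000]: (((0 AND 0) OR (0 IMPLIES 0)) XOR (1 XOR (NOT 0 AND 1))) -> 1
  row 9 [1001]: (((0 AND 0) OR (1 IMPLIES 1)) XOR (1 XOR (NOT 0 AND 1))) -> 1
  row 10 [1010]: (((1 AND 0) OR (0 IMPLIES 0)) XOR (1 XOR (NOT 0 AND 1))) -> 1
  row 11 [1011]: (((1 AND 0) OR (1 IMPLIES 1)) XOR (1 XOR (NOT 0 AND 1))) -> 1
  row 12 [1100]: (((0 AND 1) OR (0 IMPLIES 0)) XOR (1 XOR (NOT 1 AND 1))) -> 0
  row 13 [1101]: (((0 AND 1) OR (1 IMPLIES 1)) XOR (1 XOR (NOT 1 AND 1))) -> 0
  row 14 [1110]: (((1 AND 1) OR (0 IMPLIES 0)) XOR (1 XOR (NOT 1 AND 1))) -> 0
  row 15 [1111]: (((1 AND 1) OR (1 IMPLIES 1)) XOR (1 XOR (NOT 1 AND 1))) -> 0
Full result column, 4 rows per line (P1,P2 fixed per line; P3,P4 runs 00..11 left to right):
  rows 0-3 [P1,P2=00]: 1111  = hex F
  rows 4-7 [P1,P2=01]: 1111  = hex F
  rows 8-11 [P1,P2=10]: 1111  = hex F
  rows 12-15 [P1,P2=11]: 0000  = hex 0
Output column (row 0 .. row 15) = 1111111111110000
Output column grouped in 4s = 1111 1111 1111 0000 = 0xFFF0
Convert to decimal digit by digit (value = value*16 + digit):
  F -> 15
  15*16 + 15 (F) = 255
  255*16 + 15 (F) = 4095
  4095*16 + 0 = 65520
Decimal = 65520

65520


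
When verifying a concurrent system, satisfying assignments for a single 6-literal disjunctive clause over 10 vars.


Step 1: Total=2^10=1024
Step 2: Unsat when all 6 false: 2^4=16
Step 3: Sat=1024-16=1008

1008


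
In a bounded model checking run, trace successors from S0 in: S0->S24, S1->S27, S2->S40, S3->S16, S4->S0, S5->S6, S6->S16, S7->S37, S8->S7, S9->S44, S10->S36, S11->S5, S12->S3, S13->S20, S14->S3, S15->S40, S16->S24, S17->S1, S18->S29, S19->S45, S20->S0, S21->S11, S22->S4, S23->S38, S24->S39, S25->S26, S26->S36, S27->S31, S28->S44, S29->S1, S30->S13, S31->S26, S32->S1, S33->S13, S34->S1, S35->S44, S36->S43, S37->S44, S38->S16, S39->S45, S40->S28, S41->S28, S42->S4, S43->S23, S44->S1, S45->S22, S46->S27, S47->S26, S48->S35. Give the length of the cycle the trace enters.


Trace from S0 until a state repeats:
  S0 -> S24 -> S39 -> S45 -> S22 -> S4 -> S0
S0 first seen at step 0, revisited at step 6.
Cycle length = 6 - 0 = 6

6


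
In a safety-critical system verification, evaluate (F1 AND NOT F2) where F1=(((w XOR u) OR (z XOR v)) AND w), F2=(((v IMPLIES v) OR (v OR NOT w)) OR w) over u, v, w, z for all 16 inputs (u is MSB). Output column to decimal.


F1 = (((w XOR u) OR (z XOR v)) AND w)
F2 = (((v IMPLIES v) OR (v OR NOT w)) OR w)
Counterexample to F1=>F2 is where F1=1 and F2=0.
Evaluate each row (bits = u,v,w,z, MSB first):
  row 0 [0000]: F1=0 F2=1 -> F1&~F2 -> 0
  row 1 [0001]: F1=0 F2=1 -> F1&~F2 -> 0
  row 2 [0010]: F1=1 F2=1 -> F1&~F2 -> 0
  row 3 [0011]: F1=1 F2=1 -> F1&~F2 -> 0
  row 4 [0100]: F1=0 F2=1 -> F1&~F2 -> 0
  row 5 [0101]: F1=0 F2=1 -> F1&~F2 -> 0
  row 6 [0110]: F1=1 F2=1 -> F1&~F2 -> 0
  row 7 [0111]: F1=1 F2=1 -> F1&~F2 -> 0
  row 8 [1000]: F1=0 F2=1 -> F1&~F2 -> 0
  row 9 [1001]: F1=0 F2=1 -> F1&~F2 -> 0
  row 10 [1010]: F1=0 F2=1 -> F1&~F2 -> 0
  row 11 [1011]: F1=1 F2=1 -> F1&~F2 -> 0
  row 12 [1100]: F1=0 F2=1 -> F1&~F2 -> 0
  row 13 [1101]: F1=0 F2=1 -> F1&~F2 -> 0
  row 14 [1110]: F1=1 F2=1 -> F1&~F2 -> 0
  row 15 [1111]: F1=0 F2=1 -> F1&~F2 -> 0
Full result column, 4 rows per line (u,v fixed per line; w,z runs 00..11 left to right):
  rows 0-3 [u,v=00]: 0000  = hex 0
  rows 4-7 [u,v=01]: 0000  = hex 0
  rows 8-11 [u,v=10]: 0000  = hex 0
  rows 12-15 [u,v=11]: 0000  = hex 0
Counterexample vector (row 0 .. row 15) = 0000000000000000
Output column grouped in 4s = 0000 0000 0000 0000 = 0x0000
Convert to decimal digit by digit (value = value*16 + digit):
  0 -> 0
  0*16 + 0 = 0
  0*16 + 0 = 0
  0*16 + 0 = 0
Decimal = 0

0


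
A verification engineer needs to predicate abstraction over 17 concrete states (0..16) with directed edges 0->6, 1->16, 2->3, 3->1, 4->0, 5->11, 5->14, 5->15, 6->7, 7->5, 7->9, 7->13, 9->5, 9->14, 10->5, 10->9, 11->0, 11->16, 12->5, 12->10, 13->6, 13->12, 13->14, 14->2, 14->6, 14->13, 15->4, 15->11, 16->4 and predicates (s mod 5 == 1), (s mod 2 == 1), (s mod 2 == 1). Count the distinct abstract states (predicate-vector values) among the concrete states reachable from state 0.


BFS from 0:
Concrete reachable: {0, 1, 2, 3, 4, 5, 6, 7, 9, 10, 11, 12, 13, 14, 15, 16}
Abstract via predicates (s mod 5 == 1), (s mod 2 == 1), (s mod 2 == 1):
  (0,0,0) <- {0, 2, 4, 10, 12, 14}
  (0,1,1) <- {3, 5, 7, 9, 13, 15}
  (1,0,0) <- {6, 16}
  (1,1,1) <- {1, 11}
Distinct abstract states = 4

4


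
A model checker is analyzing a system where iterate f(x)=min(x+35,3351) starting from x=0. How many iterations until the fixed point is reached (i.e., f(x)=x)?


Step 1: x=0, cap=3351, increment=35
Step 2: x grows by 35 each step until capped at 3351; fixed point is x=3351
Step 3: iterations = ceil(3351/35) = 96

96


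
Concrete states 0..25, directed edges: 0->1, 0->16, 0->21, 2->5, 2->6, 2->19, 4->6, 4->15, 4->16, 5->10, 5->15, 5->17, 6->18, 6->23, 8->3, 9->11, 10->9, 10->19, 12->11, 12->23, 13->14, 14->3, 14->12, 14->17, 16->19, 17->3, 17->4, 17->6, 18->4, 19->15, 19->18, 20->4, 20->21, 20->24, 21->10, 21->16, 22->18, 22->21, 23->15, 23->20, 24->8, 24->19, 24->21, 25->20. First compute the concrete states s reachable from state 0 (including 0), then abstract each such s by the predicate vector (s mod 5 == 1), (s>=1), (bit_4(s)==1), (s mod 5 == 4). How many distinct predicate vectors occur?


BFS from 0:
Concrete reachable: {0, 1, 3, 4, 6, 8, 9, 10, 11, 15, 16, 18, 19, 20, 21, 23, 24}
Abstract via predicates (s mod 5 == 1), (s>=1), (bit_4(s)==1), (s mod 5 == 4):
  (0,0,0,0) <- {0}
  (0,1,0,0) <- {3, 8, 10, 15}
  (0,1,0,1) <- {4, 9}
  (0,1,1,0) <- {18, 20, 23}
  (0,1,1,1) <- {19, 24}
  (1,1,0,0) <- {1, 6, 11}
  (1,1,1,0) <- {16, 21}
Distinct abstract states = 7

7


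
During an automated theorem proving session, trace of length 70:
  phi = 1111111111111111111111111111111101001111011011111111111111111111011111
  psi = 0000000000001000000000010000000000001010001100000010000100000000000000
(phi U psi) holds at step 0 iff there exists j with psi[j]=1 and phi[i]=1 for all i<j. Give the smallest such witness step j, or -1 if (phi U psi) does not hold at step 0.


(phi U psi) at 0: need smallest j with psi[j]=1 and phi[i]=1 for all i in [0,j).
Scan from step 0:
  step 0: phi=1, psi=0 -> continue
  step 1: phi=1, psi=0 -> continue
  step 2: phi=1, psi=0 -> continue
  step 3: phi=1, psi=0 -> continue
  step 12: psi=1 and phi held for [0,12) -> witness found
Witness step = 12

12


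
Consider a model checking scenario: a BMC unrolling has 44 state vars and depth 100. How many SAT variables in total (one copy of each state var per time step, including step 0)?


BMC unrolls to depth k, creating one copy of each state var for steps 0..k.
Step count = 100 + 1 = 101 (steps 0 through 100)
Vars per step = 44
Total = 44 * 101 = 4444

4444


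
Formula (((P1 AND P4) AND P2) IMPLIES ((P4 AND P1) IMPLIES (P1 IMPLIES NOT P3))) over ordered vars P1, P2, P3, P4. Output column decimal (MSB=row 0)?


Formula: (((P1 AND P4) AND P2) IMPLIES ((P4 AND P1) IMPLIES (P1 IMPLIES NOT P3))) over P1, P2, P3, P4 (16 rows)
Evaluate each row (bits = P1,P2,P3,P4, MSB first):
  row 0 [0000]: (((0 AND 0) AND 0) IMPLIES ((0 AND 0) IMPLIES (0 IMPLIES NOT 0))) -> 1
  row 1 [0001]: (((0 AND 1) AND 0) IMPLIES ((1 AND 0) IMPLIES (0 IMPLIES NOT 0))) -> 1
  row 2 [0010]: (((0 AND 0) AND 0) IMPLIES ((0 AND 0) IMPLIES (0 IMPLIES NOT 1))) -> 1
  row 3 [0011]: (((0 AND 1) AND 0) IMPLIES ((1 AND 0) IMPLIES (0 IMPLIES NOT 1))) -> 1
  row 4 [0100]: (((0 AND 0) AND 1) IMPLIES ((0 AND 0) IMPLIES (0 IMPLIES NOT 0))) -> 1
  row 5 [0101]: (((0 AND 1) AND 1) IMPLIES ((1 AND 0) IMPLIES (0 IMPLIES NOT 0))) -> 1
  row 6 [0110]: (((0 AND 0) AND 1) IMPLIES ((0 AND 0) IMPLIES (0 IMPLIES NOT 1))) -> 1
  row 7 [0111]: (((0 AND 1) AND 1) IMPLIES ((1 AND 0) IMPLIES (0 IMPLIES NOT 1))) -> 1
  row 8 [1000]: (((1 AND 0) AND 0) IMPLIES ((0 AND 1) IMPLIES (1 IMPLIES NOT 0))) -> 1
  row 9 [1001]: (((1 AND 1) AND 0) IMPLIES ((1 AND 1) IMPLIES (1 IMPLIES NOT 0))) -> 1
  row 10 [1010]: (((1 AND 0) AND 0) IMPLIES ((0 AND 1) IMPLIES (1 IMPLIES NOT 1))) -> 1
  row 11 [1011]: (((1 AND 1) AND 0) IMPLIES ((1 AND 1) IMPLIES (1 IMPLIES NOT 1))) -> 1
  row 12 [1100]: (((1 AND 0) AND 1) IMPLIES ((0 AND 1) IMPLIES (1 IMPLIES NOT 0))) -> 1
  row 13 [1101]: (((1 AND 1) AND 1) IMPLIES ((1 AND 1) IMPLIES (1 IMPLIES NOT 0))) -> 1
  row 14 [1110]: (((1 AND 0) AND 1) IMPLIES ((0 AND 1) IMPLIES (1 IMPLIES NOT 1))) -> 1
  row 15 [1111]: (((1 AND 1) AND 1) IMPLIES ((1 AND 1) IMPLIES (1 IMPLIES NOT 1))) -> 0
Full result column, 4 rows per line (P1,P2 fixed per line; P3,P4 runs 00..11 left to right):
  rows 0-3 [P1,P2=00]: 1111  = hex F
  rows 4-7 [P1,P2=01]: 1111  = hex F
  rows 8-11 [P1,P2=10]: 1111  = hex F
  rows 12-15 [P1,P2=11]: 1110  = hex E
Output column (row 0 .. row 15) = 1111111111111110
Output column grouped in 4s = 1111 1111 1111 1110 = 0xFFFE
Convert to decimal digit by digit (value = value*16 + digit):
  F -> 15
  15*16 + 15 (F) = 255
  255*16 + 15 (F) = 4095
  4095*16 + 14 (E) = 65534
Decimal = 65534

65534


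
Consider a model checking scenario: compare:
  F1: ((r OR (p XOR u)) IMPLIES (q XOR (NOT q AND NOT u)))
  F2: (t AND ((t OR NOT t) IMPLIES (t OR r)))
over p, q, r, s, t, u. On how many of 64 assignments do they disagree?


F1 = ((r OR (p XOR u)) IMPLIES (q XOR (NOT q AND NOT u)))
F2 = (t AND ((t OR NOT t) IMPLIES (t OR r)))
Evaluate both on each of 64 rows (bits = p,q,r,s,t,u):
  row 0 [000000]: F1=1 F2=0 (differ) -> 1
  row 1 [000001]: F1=0 F2=0 -> 0
  row 2 [000010]: F1=1 F2=1 -> 0
  row 3 [000011]: F1=0 F2=1 (differ) -> 1
  row 4 [000100]: F1=1 F2=0 (differ) -> 1
  (every remaining row is evaluated the same way; all 64 results are listed next)
Full result column, 8 rows per line (p,q,r fixed per line; s,t,u runs 000..111 left to right):
  rows 0-7 [p,q,r=000]: 10011001  (ones: 4)
  rows 8-15 [p,q,r=001]: 10011001  (ones: 4)
  rows 16-23 [p,q,r=010]: 11001100  (ones: 4)
  rows 24-31 [p,q,r=011]: 11001100  (ones: 4)
  rows 32-39 [p,q,r=100]: 11001100  (ones: 4)
  rows 40-47 [p,q,r=101]: 10011001  (ones: 4)
  rows 48-55 [p,q,r=110]: 11001100  (ones: 4)
  rows 56-63 [p,q,r=111]: 11001100  (ones: 4)
Disagreements = 4+4+4+4+4+4+4+4 = 32

32


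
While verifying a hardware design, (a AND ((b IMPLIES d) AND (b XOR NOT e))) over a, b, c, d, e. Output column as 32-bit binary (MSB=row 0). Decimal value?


Formula: (a AND ((b IMPLIES d) AND (b XOR NOT e))) over a, b, c, d, e (32 rows)
Evaluate each row (bits = a,b,c,d,e, MSB first):
  row 0 [00000]: (0 AND ((0 IMPLIES 0) AND (0 XOR NOT 0))) -> 0
  row 1 [00001]: (0 AND ((0 IMPLIES 0) AND (0 XOR NOT 1))) -> 0
  row 2 [00010]: (0 AND ((0 IMPLIES 1) AND (0 XOR NOT 0))) -> 0
  row 3 [00011]: (0 AND ((0 IMPLIES 1) AND (0 XOR NOT 1))) -> 0
  row 4 [00100]: (0 AND ((0 IMPLIES 0) AND (0 XOR NOT 0))) -> 0
  row 5 [00101]: (0 AND ((0 IMPLIES 0) AND (0 XOR NOT 1))) -> 0
  row 6 [00110]: (0 AND ((0 IMPLIES 1) AND (0 XOR NOT 0))) -> 0
  row 7 [00111]: (0 AND ((0 IMPLIES 1) AND (0 XOR NOT 1))) -> 0
  row 8 [01000]: (0 AND ((1 IMPLIES 0) AND (1 XOR NOT 0))) -> 0
  row 9 [01001]: (0 AND ((1 IMPLIES 0) AND (1 XOR NOT 1))) -> 0
  row 10 [01010]: (0 AND ((1 IMPLIES 1) AND (1 XOR NOT 0))) -> 0
  row 11 [01011]: (0 AND ((1 IMPLIES 1) AND (1 XOR NOT 1))) -> 0
  row 12 [01100]: (0 AND ((1 IMPLIES 0) AND (1 XOR NOT 0))) -> 0
  row 13 [01101]: (0 AND ((1 IMPLIES 0) AND (1 XOR NOT 1))) -> 0
  row 14 [01110]: (0 AND ((1 IMPLIES 1) AND (1 XOR NOT 0))) -> 0
  row 15 [01111]: (0 AND ((1 IMPLIES 1) AND (1 XOR NOT 1))) -> 0
  row 16 [10000]: (1 AND ((0 IMPLIES 0) AND (0 XOR NOT 0))) -> 1
  row 17 [10001]: (1 AND ((0 IMPLIES 0) AND (0 XOR NOT 1))) -> 0
  row 18 [10010]: (1 AND ((0 IMPLIES 1) AND (0 XOR NOT 0))) -> 1
  row 19 [10011]: (1 AND ((0 IMPLIES 1) AND (0 XOR NOT 1))) -> 0
  row 20 [10100]: (1 AND ((0 IMPLIES 0) AND (0 XOR NOT 0))) -> 1
  row 21 [10101]: (1 AND ((0 IMPLIES 0) AND (0 XOR NOT 1))) -> 0
  row 22 [10110]: (1 AND ((0 IMPLIES 1) AND (0 XOR NOT 0))) -> 1
  row 23 [10111]: (1 AND ((0 IMPLIES 1) AND (0 XOR NOT 1))) -> 0
  row 24 [11000]: (1 AND ((1 IMPLIES 0) AND (1 XOR NOT 0))) -> 0
  row 25 [11001]: (1 AND ((1 IMPLIES 0) AND (1 XOR NOT 1))) -> 0
  row 26 [11010]: (1 AND ((1 IMPLIES 1) AND (1 XOR NOT 0))) -> 0
  row 27 [11011]: (1 AND ((1 IMPLIES 1) AND (1 XOR NOT 1))) -> 1
  row 28 [11100]: (1 AND ((1 IMPLIES 0) AND (1 XOR NOT 0))) -> 0
  row 29 [11101]: (1 AND ((1 IMPLIES 0) AND (1 XOR NOT 1))) -> 0
  row 30 [11110]: (1 AND ((1 IMPLIES 1) AND (1 XOR NOT 0))) -> 0
  row 31 [11111]: (1 AND ((1 IMPLIES 1) AND (1 XOR NOT 1))) -> 1
Full result column, 4 rows per line (a,b,c fixed per line; d,e runs 00..11 left to right):
  rows 0-3 [a,b,c=000]: 0000  = hex 0
  rows 4-7 [a,b,c=001]: 0000  = hex 0
  rows 8-11 [a,b,c=010]: 0000  = hex 0
  rows 12-15 [a,b,c=011]: 0000  = hex 0
  rows 16-19 [a,b,c=100]: 1010  = hex A
  rows 20-23 [a,b,c=101]: 1010  = hex A
  rows 24-27 [a,b,c=110]: 0001  = hex 1
  rows 28-31 [a,b,c=111]: 0001  = hex 1
Output column (row 0 .. row 31) = 00000000000000001010101000010001
Output column grouped in 4s = 0000 0000 0000 0000 1010 1010 0001 0001 = 0x0000AA11
Convert to decimal digit by digit (value = value*16 + digit):
  0 -> 0
  0*16 + 0 = 0
  0*16 + 0 = 0
  0*16 + 0 = 0
  0*16 + 10 (A) = 10
  10*16 + 10 (A) = 170
  170*16 + 1 = 2721
  2721*16 + 1 = 43537
Decimal = 43537

43537


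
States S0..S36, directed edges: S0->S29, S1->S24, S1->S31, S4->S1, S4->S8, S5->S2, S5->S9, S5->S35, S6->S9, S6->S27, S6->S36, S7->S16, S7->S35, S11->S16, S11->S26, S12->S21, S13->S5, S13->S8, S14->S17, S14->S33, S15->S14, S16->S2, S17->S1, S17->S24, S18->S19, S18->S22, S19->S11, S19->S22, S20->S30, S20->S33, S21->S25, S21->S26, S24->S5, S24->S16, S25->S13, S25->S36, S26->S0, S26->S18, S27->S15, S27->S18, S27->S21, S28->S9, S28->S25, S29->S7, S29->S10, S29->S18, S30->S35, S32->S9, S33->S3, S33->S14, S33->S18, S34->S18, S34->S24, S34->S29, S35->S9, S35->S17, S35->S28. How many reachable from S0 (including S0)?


BFS from S0:
  layer 0: {S0}
  layer 1: {S29}
  layer 2: {S7, S10, S18}
  layer 3: {S16, S19, S22, S35}
  layer 4: {S2, S9, S11, S17, S28}
  layer 5: {S1, S24, S25, S26}
  layer 6: {S5, S13, S31, S36}
  layer 7: {S8}
Reachable set: {S0, S1, S2, S5, S7, S8, S9, S10, S11, S13, S16, S17, S18, S19, S22, S24, S25, S26, S28, S29, S31, S35, S36}
Count = 23

23


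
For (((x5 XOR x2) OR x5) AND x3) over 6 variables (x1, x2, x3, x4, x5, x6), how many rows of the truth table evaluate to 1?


Formula: (((x5 XOR x2) OR x5) AND x3) over 6 vars (64 rows)
Evaluate each row (x1, x2, x3, x4, x5, x6 as bits, MSB first):
  row 0 [000000]: (((0 XOR 0) OR 0) AND 0) -> 0
  row 1 [000001]: (((0 XOR 0) OR 0) AND 0) -> 0
  row 2 [000010]: (((1 XOR 0) OR 1) AND 0) -> 0
  row 3 [000011]: (((1 XOR 0) OR 1) AND 0) -> 0
  row 4 [000100]: (((0 XOR 0) OR 0) AND 0) -> 0
  (every remaining row is evaluated the same way; all 64 results are listed next)
Full result column, 8 rows per line (x1,x2,x3 fixed per line; x4,x5,x6 runs 000..111 left to right):
  rows 0-7 [x1,x2,x3=000]: 00000000  (ones: 0)
  rows 8-15 [x1,x2,x3=001]: 00110011  (ones: 4)
  rows 16-23 [x1,x2,x3=010]: 00000000  (ones: 0)
  rows 24-31 [x1,x2,x3=011]: 11111111  (ones: 8)
  rows 32-39 [x1,x2,x3=100]: 00000000  (ones: 0)
  rows 40-47 [x1,x2,x3=101]: 00110011  (ones: 4)
  rows 48-55 [x1,x2,x3=110]: 00000000  (ones: 0)
  rows 56-63 [x1,x2,x3=111]: 11111111  (ones: 8)
Count of 1-rows = 0+4+0+8+0+4+0+8 = 24

24


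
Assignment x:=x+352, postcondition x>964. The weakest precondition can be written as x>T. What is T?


Formula: wp(x:=E, P) = P[E/x] (substitute E for x in postcondition)
Step 1: Postcondition: x>964
Step 2: Substitute x+352 for x: x+352>964
Step 3: Solve for x: x > 964-352 = 612

612


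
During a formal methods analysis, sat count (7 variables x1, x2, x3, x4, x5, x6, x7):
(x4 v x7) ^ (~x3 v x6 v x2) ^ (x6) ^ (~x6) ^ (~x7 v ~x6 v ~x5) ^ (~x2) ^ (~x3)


CNF with 7 clauses over 7 vars (128 assignments).
An assignment satisfies CNF iff every clause has >=1 true literal.
Check each row (bits = x1,x2,x3,x4,x5,x6,x7; clause T/F shown):
  row 0 [0000000]: clauses=FTFTTTT -> 0
  row 1 [0000001]: clauses=TTFTTTT -> 0
  row 2 [0000010]: clauses=FTTFTTT -> 0
  row 3 [0000011]: clauses=TTTFTTT -> 0
  row 4 [0000100]: clauses=FTFTTTT -> 0
  (every remaining row is evaluated the same way; all 128 results are listed next)
Full result column, 8 rows per line (x1,x2,x3,x4 fixed per line; x5,x6,x7 runs 000..111 left to right):
  rows 0-7 [x1,x2,x3,x4=0000]: 00000000  (ones: 0)
  rows 8-15 [x1,x2,x3,x4=0001]: 00000000  (ones: 0)
  rows 16-23 [x1,x2,x3,x4=0010]: 00000000  (ones: 0)
  rows 24-31 [x1,x2,x3,x4=0011]: 00000000  (ones: 0)
  rows 32-39 [x1,x2,x3,x4=0100]: 00000000  (ones: 0)
  rows 40-47 [x1,x2,x3,x4=0101]: 00000000  (ones: 0)
  rows 48-55 [x1,x2,x3,x4=0110]: 00000000  (ones: 0)
  rows 56-63 [x1,x2,x3,x4=0111]: 00000000  (ones: 0)
  rows 64-71 [x1,x2,x3,x4=1000]: 00000000  (ones: 0)
  rows 72-79 [x1,x2,x3,x4=1001]: 00000000  (ones: 0)
  rows 80-87 [x1,x2,x3,x4=1010]: 00000000  (ones: 0)
  rows 88-95 [x1,x2,x3,x4=1011]: 00000000  (ones: 0)
  rows 96-103 [x1,x2,x3,x4=1100]: 00000000  (ones: 0)
  rows 104-111 [x1,x2,x3,x4=1101]: 00000000  (ones: 0)
  rows 112-119 [x1,x2,x3,x4=1110]: 00000000  (ones: 0)
  rows 120-127 [x1,x2,x3,x4=1111]: 00000000  (ones: 0)
Satisfying assignments = 0+0+0+0+0+0+0+0+0+0+0+0+0+0+0+0 = 0

0


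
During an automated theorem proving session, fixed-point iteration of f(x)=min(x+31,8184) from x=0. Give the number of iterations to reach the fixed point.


Step 1: x=0, cap=8184, increment=31
Step 2: x grows by 31 each step until capped at 8184; fixed point is x=8184
Step 3: iterations = ceil(8184/31) = 264

264


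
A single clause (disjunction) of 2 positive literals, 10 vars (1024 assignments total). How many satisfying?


Step 1: Total=2^10=1024
Step 2: Unsat when all 2 false: 2^8=256
Step 3: Sat=1024-256=768

768


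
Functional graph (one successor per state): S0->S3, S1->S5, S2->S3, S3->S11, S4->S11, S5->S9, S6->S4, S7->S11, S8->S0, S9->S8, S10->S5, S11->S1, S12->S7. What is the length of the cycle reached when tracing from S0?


Trace from S0 until a state repeats:
  S0 -> S3 -> S11 -> S1 -> S5 -> S9 -> S8 -> S0
S0 first seen at step 0, revisited at step 7.
Cycle length = 7 - 0 = 7

7


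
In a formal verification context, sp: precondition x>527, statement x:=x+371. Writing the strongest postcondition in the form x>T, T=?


Formula: sp(P, x:=E) = exists old_x. (x = E[old_x/x]) AND P[old_x/x] (old_x is the value of x before the assignment; eliminate old_x by solving x = E[old_x/x] for old_x)
Step 1: Precondition P: x>527, i.e. old_x > 527
Step 2: Assignment gives x = old_x + 371, so old_x = x - 371
Step 3: Substitute into P: x - 371 > 527
Step 4: Simplify: x > 527+371 = 898

898


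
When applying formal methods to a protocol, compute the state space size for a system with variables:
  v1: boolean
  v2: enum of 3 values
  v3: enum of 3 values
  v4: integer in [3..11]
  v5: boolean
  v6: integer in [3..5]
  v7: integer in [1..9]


State space = product of domain sizes of all variables.
Domain sizes:
  v1 (boolean): 2
  v2 (enum of 3 values): 3
  v3 (enum of 3 values): 3
  v4 (integer in [3..11]): 9
  v5 (boolean): 2
  v6 (integer in [3..5]): 3
  v7 (integer in [1..9]): 9
Product = 2 * 3 * 3 * 9 * 2 * 3 * 9 = 8748

8748


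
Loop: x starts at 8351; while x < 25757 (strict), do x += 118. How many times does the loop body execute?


Step 1: x goes from 8351 toward 25757 by 118; the body runs while x<25757, so iterations = ceil((bound-start)/step)
Step 2: Distance=17406
Step 3: ceil(17406/118)=148

148


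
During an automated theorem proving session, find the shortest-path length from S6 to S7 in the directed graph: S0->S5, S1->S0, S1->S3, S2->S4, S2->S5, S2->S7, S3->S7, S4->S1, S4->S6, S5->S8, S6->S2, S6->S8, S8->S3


BFS layer-by-layer from S6:
  dist 0: {S6}
  dist 1: {S2, S8}
  dist 2: {S3, S4, S5, S7}
  -> S7 reached at distance 2
Shortest path length = 2

2


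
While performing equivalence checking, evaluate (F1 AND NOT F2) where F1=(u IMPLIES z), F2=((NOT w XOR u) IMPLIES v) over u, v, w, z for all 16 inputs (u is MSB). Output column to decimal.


F1 = (u IMPLIES z)
F2 = ((NOT w XOR u) IMPLIES v)
Counterexample to F1=>F2 is where F1=1 and F2=0.
Evaluate each row (bits = u,v,w,z, MSB first):
  row 0 [0000]: F1=1 F2=0 -> F1&~F2 -> 1
  row 1 [0001]: F1=1 F2=0 -> F1&~F2 -> 1
  row 2 [0010]: F1=1 F2=1 -> F1&~F2 -> 0
  row 3 [0011]: F1=1 F2=1 -> F1&~F2 -> 0
  row 4 [0100]: F1=1 F2=1 -> F1&~F2 -> 0
  row 5 [0101]: F1=1 F2=1 -> F1&~F2 -> 0
  row 6 [0110]: F1=1 F2=1 -> F1&~F2 -> 0
  row 7 [0111]: F1=1 F2=1 -> F1&~F2 -> 0
  row 8 [1000]: F1=0 F2=1 -> F1&~F2 -> 0
  row 9 [1001]: F1=1 F2=1 -> F1&~F2 -> 0
  row 10 [1010]: F1=0 F2=0 -> F1&~F2 -> 0
  row 11 [1011]: F1=1 F2=0 -> F1&~F2 -> 1
  row 12 [1100]: F1=0 F2=1 -> F1&~F2 -> 0
  row 13 [1101]: F1=1 F2=1 -> F1&~F2 -> 0
  row 14 [1110]: F1=0 F2=1 -> F1&~F2 -> 0
  row 15 [1111]: F1=1 F2=1 -> F1&~F2 -> 0
Full result column, 4 rows per line (u,v fixed per line; w,z runs 00..11 left to right):
  rows 0-3 [u,v=00]: 1100  = hex C
  rows 4-7 [u,v=01]: 0000  = hex 0
  rows 8-11 [u,v=10]: 0001  = hex 1
  rows 12-15 [u,v=11]: 0000  = hex 0
Counterexample vector (row 0 .. row 15) = 1100000000010000
Output column grouped in 4s = 1100 0000 0001 0000 = 0xC010
Convert to decimal digit by digit (value = value*16 + digit):
  C -> 12
  12*16 + 0 = 192
  192*16 + 1 = 3073
  3073*16 + 0 = 49168
Decimal = 49168

49168
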